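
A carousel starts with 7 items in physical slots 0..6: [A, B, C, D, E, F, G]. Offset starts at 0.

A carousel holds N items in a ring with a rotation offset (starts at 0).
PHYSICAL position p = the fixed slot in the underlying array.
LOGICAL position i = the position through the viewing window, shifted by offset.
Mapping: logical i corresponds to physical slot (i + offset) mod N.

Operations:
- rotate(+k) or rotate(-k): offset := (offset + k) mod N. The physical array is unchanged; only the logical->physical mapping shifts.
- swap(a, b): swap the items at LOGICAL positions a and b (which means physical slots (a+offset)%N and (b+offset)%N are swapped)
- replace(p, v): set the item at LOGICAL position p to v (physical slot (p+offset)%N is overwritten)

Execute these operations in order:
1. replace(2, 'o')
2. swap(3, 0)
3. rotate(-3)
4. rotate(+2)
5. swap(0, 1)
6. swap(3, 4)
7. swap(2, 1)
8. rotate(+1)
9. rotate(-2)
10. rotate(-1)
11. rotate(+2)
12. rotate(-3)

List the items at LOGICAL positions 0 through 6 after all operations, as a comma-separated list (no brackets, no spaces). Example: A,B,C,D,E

After op 1 (replace(2, 'o')): offset=0, physical=[A,B,o,D,E,F,G], logical=[A,B,o,D,E,F,G]
After op 2 (swap(3, 0)): offset=0, physical=[D,B,o,A,E,F,G], logical=[D,B,o,A,E,F,G]
After op 3 (rotate(-3)): offset=4, physical=[D,B,o,A,E,F,G], logical=[E,F,G,D,B,o,A]
After op 4 (rotate(+2)): offset=6, physical=[D,B,o,A,E,F,G], logical=[G,D,B,o,A,E,F]
After op 5 (swap(0, 1)): offset=6, physical=[G,B,o,A,E,F,D], logical=[D,G,B,o,A,E,F]
After op 6 (swap(3, 4)): offset=6, physical=[G,B,A,o,E,F,D], logical=[D,G,B,A,o,E,F]
After op 7 (swap(2, 1)): offset=6, physical=[B,G,A,o,E,F,D], logical=[D,B,G,A,o,E,F]
After op 8 (rotate(+1)): offset=0, physical=[B,G,A,o,E,F,D], logical=[B,G,A,o,E,F,D]
After op 9 (rotate(-2)): offset=5, physical=[B,G,A,o,E,F,D], logical=[F,D,B,G,A,o,E]
After op 10 (rotate(-1)): offset=4, physical=[B,G,A,o,E,F,D], logical=[E,F,D,B,G,A,o]
After op 11 (rotate(+2)): offset=6, physical=[B,G,A,o,E,F,D], logical=[D,B,G,A,o,E,F]
After op 12 (rotate(-3)): offset=3, physical=[B,G,A,o,E,F,D], logical=[o,E,F,D,B,G,A]

Answer: o,E,F,D,B,G,A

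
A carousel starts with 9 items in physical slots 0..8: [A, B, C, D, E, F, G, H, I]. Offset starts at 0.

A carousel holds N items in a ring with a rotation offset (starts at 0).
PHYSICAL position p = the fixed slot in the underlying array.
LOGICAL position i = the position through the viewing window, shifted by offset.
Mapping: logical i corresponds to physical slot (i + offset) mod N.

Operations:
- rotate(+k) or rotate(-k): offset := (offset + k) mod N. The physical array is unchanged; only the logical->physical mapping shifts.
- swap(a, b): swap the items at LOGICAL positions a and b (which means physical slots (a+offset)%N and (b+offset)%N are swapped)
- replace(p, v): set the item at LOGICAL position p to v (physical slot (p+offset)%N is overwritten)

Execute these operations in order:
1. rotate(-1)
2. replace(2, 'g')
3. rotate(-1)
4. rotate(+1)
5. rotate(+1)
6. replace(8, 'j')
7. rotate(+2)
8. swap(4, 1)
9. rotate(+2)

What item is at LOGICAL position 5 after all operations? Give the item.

After op 1 (rotate(-1)): offset=8, physical=[A,B,C,D,E,F,G,H,I], logical=[I,A,B,C,D,E,F,G,H]
After op 2 (replace(2, 'g')): offset=8, physical=[A,g,C,D,E,F,G,H,I], logical=[I,A,g,C,D,E,F,G,H]
After op 3 (rotate(-1)): offset=7, physical=[A,g,C,D,E,F,G,H,I], logical=[H,I,A,g,C,D,E,F,G]
After op 4 (rotate(+1)): offset=8, physical=[A,g,C,D,E,F,G,H,I], logical=[I,A,g,C,D,E,F,G,H]
After op 5 (rotate(+1)): offset=0, physical=[A,g,C,D,E,F,G,H,I], logical=[A,g,C,D,E,F,G,H,I]
After op 6 (replace(8, 'j')): offset=0, physical=[A,g,C,D,E,F,G,H,j], logical=[A,g,C,D,E,F,G,H,j]
After op 7 (rotate(+2)): offset=2, physical=[A,g,C,D,E,F,G,H,j], logical=[C,D,E,F,G,H,j,A,g]
After op 8 (swap(4, 1)): offset=2, physical=[A,g,C,G,E,F,D,H,j], logical=[C,G,E,F,D,H,j,A,g]
After op 9 (rotate(+2)): offset=4, physical=[A,g,C,G,E,F,D,H,j], logical=[E,F,D,H,j,A,g,C,G]

Answer: A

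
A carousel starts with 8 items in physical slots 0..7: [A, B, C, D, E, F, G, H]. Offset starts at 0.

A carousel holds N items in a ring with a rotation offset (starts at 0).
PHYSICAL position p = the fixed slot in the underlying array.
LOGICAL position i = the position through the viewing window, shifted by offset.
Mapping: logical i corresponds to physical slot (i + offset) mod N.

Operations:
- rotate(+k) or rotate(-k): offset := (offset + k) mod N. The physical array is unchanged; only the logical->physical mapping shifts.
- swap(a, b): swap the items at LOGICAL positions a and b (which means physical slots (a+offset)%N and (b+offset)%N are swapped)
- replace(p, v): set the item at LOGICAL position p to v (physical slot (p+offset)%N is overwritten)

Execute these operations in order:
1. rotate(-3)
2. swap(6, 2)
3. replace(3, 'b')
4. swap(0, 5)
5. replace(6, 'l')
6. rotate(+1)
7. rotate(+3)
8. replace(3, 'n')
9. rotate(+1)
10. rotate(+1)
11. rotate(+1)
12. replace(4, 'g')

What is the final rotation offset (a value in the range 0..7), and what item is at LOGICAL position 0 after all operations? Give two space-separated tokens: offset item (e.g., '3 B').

After op 1 (rotate(-3)): offset=5, physical=[A,B,C,D,E,F,G,H], logical=[F,G,H,A,B,C,D,E]
After op 2 (swap(6, 2)): offset=5, physical=[A,B,C,H,E,F,G,D], logical=[F,G,D,A,B,C,H,E]
After op 3 (replace(3, 'b')): offset=5, physical=[b,B,C,H,E,F,G,D], logical=[F,G,D,b,B,C,H,E]
After op 4 (swap(0, 5)): offset=5, physical=[b,B,F,H,E,C,G,D], logical=[C,G,D,b,B,F,H,E]
After op 5 (replace(6, 'l')): offset=5, physical=[b,B,F,l,E,C,G,D], logical=[C,G,D,b,B,F,l,E]
After op 6 (rotate(+1)): offset=6, physical=[b,B,F,l,E,C,G,D], logical=[G,D,b,B,F,l,E,C]
After op 7 (rotate(+3)): offset=1, physical=[b,B,F,l,E,C,G,D], logical=[B,F,l,E,C,G,D,b]
After op 8 (replace(3, 'n')): offset=1, physical=[b,B,F,l,n,C,G,D], logical=[B,F,l,n,C,G,D,b]
After op 9 (rotate(+1)): offset=2, physical=[b,B,F,l,n,C,G,D], logical=[F,l,n,C,G,D,b,B]
After op 10 (rotate(+1)): offset=3, physical=[b,B,F,l,n,C,G,D], logical=[l,n,C,G,D,b,B,F]
After op 11 (rotate(+1)): offset=4, physical=[b,B,F,l,n,C,G,D], logical=[n,C,G,D,b,B,F,l]
After op 12 (replace(4, 'g')): offset=4, physical=[g,B,F,l,n,C,G,D], logical=[n,C,G,D,g,B,F,l]

Answer: 4 n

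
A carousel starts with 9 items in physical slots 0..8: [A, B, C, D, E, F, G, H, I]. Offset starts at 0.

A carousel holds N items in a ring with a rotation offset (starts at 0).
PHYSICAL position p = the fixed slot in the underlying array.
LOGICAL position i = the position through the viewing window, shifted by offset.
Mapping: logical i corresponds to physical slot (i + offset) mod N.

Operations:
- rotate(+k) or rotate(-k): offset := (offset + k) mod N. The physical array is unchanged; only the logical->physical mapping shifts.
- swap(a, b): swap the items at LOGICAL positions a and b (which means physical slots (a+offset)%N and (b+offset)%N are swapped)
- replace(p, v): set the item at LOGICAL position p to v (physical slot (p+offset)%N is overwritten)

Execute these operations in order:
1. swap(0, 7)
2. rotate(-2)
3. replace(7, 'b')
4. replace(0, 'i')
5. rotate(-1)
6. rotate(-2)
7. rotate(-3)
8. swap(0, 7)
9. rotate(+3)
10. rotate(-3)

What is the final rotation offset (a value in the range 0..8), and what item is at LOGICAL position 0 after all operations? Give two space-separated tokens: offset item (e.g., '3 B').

After op 1 (swap(0, 7)): offset=0, physical=[H,B,C,D,E,F,G,A,I], logical=[H,B,C,D,E,F,G,A,I]
After op 2 (rotate(-2)): offset=7, physical=[H,B,C,D,E,F,G,A,I], logical=[A,I,H,B,C,D,E,F,G]
After op 3 (replace(7, 'b')): offset=7, physical=[H,B,C,D,E,b,G,A,I], logical=[A,I,H,B,C,D,E,b,G]
After op 4 (replace(0, 'i')): offset=7, physical=[H,B,C,D,E,b,G,i,I], logical=[i,I,H,B,C,D,E,b,G]
After op 5 (rotate(-1)): offset=6, physical=[H,B,C,D,E,b,G,i,I], logical=[G,i,I,H,B,C,D,E,b]
After op 6 (rotate(-2)): offset=4, physical=[H,B,C,D,E,b,G,i,I], logical=[E,b,G,i,I,H,B,C,D]
After op 7 (rotate(-3)): offset=1, physical=[H,B,C,D,E,b,G,i,I], logical=[B,C,D,E,b,G,i,I,H]
After op 8 (swap(0, 7)): offset=1, physical=[H,I,C,D,E,b,G,i,B], logical=[I,C,D,E,b,G,i,B,H]
After op 9 (rotate(+3)): offset=4, physical=[H,I,C,D,E,b,G,i,B], logical=[E,b,G,i,B,H,I,C,D]
After op 10 (rotate(-3)): offset=1, physical=[H,I,C,D,E,b,G,i,B], logical=[I,C,D,E,b,G,i,B,H]

Answer: 1 I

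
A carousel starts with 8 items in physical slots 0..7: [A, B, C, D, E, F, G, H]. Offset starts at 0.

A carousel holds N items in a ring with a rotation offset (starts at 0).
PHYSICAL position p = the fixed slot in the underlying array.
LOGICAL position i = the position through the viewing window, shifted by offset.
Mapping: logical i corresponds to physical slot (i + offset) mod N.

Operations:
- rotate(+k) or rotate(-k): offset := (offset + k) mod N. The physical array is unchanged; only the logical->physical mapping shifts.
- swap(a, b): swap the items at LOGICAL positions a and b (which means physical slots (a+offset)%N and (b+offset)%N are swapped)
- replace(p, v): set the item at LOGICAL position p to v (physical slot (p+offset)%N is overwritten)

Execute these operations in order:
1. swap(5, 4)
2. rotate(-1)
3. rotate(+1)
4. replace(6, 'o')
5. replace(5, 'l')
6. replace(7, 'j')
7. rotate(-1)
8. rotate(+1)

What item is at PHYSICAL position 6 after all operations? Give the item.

Answer: o

Derivation:
After op 1 (swap(5, 4)): offset=0, physical=[A,B,C,D,F,E,G,H], logical=[A,B,C,D,F,E,G,H]
After op 2 (rotate(-1)): offset=7, physical=[A,B,C,D,F,E,G,H], logical=[H,A,B,C,D,F,E,G]
After op 3 (rotate(+1)): offset=0, physical=[A,B,C,D,F,E,G,H], logical=[A,B,C,D,F,E,G,H]
After op 4 (replace(6, 'o')): offset=0, physical=[A,B,C,D,F,E,o,H], logical=[A,B,C,D,F,E,o,H]
After op 5 (replace(5, 'l')): offset=0, physical=[A,B,C,D,F,l,o,H], logical=[A,B,C,D,F,l,o,H]
After op 6 (replace(7, 'j')): offset=0, physical=[A,B,C,D,F,l,o,j], logical=[A,B,C,D,F,l,o,j]
After op 7 (rotate(-1)): offset=7, physical=[A,B,C,D,F,l,o,j], logical=[j,A,B,C,D,F,l,o]
After op 8 (rotate(+1)): offset=0, physical=[A,B,C,D,F,l,o,j], logical=[A,B,C,D,F,l,o,j]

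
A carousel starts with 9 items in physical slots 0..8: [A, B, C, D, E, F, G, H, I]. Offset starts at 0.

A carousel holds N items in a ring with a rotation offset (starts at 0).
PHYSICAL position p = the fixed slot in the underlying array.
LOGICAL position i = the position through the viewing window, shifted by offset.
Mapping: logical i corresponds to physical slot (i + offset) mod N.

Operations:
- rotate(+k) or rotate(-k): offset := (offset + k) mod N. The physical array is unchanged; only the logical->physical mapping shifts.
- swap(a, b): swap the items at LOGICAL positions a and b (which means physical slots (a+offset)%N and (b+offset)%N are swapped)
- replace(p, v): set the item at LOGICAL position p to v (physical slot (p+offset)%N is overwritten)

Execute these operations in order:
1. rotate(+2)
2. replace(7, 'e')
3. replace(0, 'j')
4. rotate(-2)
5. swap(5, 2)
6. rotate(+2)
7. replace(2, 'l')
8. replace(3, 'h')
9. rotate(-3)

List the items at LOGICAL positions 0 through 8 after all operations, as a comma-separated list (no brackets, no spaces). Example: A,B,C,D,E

After op 1 (rotate(+2)): offset=2, physical=[A,B,C,D,E,F,G,H,I], logical=[C,D,E,F,G,H,I,A,B]
After op 2 (replace(7, 'e')): offset=2, physical=[e,B,C,D,E,F,G,H,I], logical=[C,D,E,F,G,H,I,e,B]
After op 3 (replace(0, 'j')): offset=2, physical=[e,B,j,D,E,F,G,H,I], logical=[j,D,E,F,G,H,I,e,B]
After op 4 (rotate(-2)): offset=0, physical=[e,B,j,D,E,F,G,H,I], logical=[e,B,j,D,E,F,G,H,I]
After op 5 (swap(5, 2)): offset=0, physical=[e,B,F,D,E,j,G,H,I], logical=[e,B,F,D,E,j,G,H,I]
After op 6 (rotate(+2)): offset=2, physical=[e,B,F,D,E,j,G,H,I], logical=[F,D,E,j,G,H,I,e,B]
After op 7 (replace(2, 'l')): offset=2, physical=[e,B,F,D,l,j,G,H,I], logical=[F,D,l,j,G,H,I,e,B]
After op 8 (replace(3, 'h')): offset=2, physical=[e,B,F,D,l,h,G,H,I], logical=[F,D,l,h,G,H,I,e,B]
After op 9 (rotate(-3)): offset=8, physical=[e,B,F,D,l,h,G,H,I], logical=[I,e,B,F,D,l,h,G,H]

Answer: I,e,B,F,D,l,h,G,H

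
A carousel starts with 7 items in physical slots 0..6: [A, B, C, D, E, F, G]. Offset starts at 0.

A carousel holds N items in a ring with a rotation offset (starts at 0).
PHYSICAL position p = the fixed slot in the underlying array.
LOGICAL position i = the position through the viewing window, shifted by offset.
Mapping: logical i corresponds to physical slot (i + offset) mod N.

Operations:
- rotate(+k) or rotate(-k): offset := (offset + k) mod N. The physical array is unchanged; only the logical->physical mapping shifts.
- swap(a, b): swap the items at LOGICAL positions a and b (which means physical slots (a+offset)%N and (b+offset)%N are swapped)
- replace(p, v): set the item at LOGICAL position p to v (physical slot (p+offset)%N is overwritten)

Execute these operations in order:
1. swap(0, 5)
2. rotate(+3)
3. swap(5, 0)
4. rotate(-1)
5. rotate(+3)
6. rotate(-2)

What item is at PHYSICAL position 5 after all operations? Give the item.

After op 1 (swap(0, 5)): offset=0, physical=[F,B,C,D,E,A,G], logical=[F,B,C,D,E,A,G]
After op 2 (rotate(+3)): offset=3, physical=[F,B,C,D,E,A,G], logical=[D,E,A,G,F,B,C]
After op 3 (swap(5, 0)): offset=3, physical=[F,D,C,B,E,A,G], logical=[B,E,A,G,F,D,C]
After op 4 (rotate(-1)): offset=2, physical=[F,D,C,B,E,A,G], logical=[C,B,E,A,G,F,D]
After op 5 (rotate(+3)): offset=5, physical=[F,D,C,B,E,A,G], logical=[A,G,F,D,C,B,E]
After op 6 (rotate(-2)): offset=3, physical=[F,D,C,B,E,A,G], logical=[B,E,A,G,F,D,C]

Answer: A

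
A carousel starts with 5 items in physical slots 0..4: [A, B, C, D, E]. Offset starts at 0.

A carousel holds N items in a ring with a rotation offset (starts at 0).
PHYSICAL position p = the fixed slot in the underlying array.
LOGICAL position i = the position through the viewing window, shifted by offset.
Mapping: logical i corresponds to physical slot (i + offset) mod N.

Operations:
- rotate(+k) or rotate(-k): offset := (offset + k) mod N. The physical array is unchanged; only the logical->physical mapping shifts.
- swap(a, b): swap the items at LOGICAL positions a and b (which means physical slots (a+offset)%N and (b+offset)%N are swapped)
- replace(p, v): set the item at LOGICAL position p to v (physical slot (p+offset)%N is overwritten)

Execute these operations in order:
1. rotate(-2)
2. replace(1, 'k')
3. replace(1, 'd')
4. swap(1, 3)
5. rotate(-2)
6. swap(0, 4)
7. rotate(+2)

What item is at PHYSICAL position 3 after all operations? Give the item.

Answer: D

Derivation:
After op 1 (rotate(-2)): offset=3, physical=[A,B,C,D,E], logical=[D,E,A,B,C]
After op 2 (replace(1, 'k')): offset=3, physical=[A,B,C,D,k], logical=[D,k,A,B,C]
After op 3 (replace(1, 'd')): offset=3, physical=[A,B,C,D,d], logical=[D,d,A,B,C]
After op 4 (swap(1, 3)): offset=3, physical=[A,d,C,D,B], logical=[D,B,A,d,C]
After op 5 (rotate(-2)): offset=1, physical=[A,d,C,D,B], logical=[d,C,D,B,A]
After op 6 (swap(0, 4)): offset=1, physical=[d,A,C,D,B], logical=[A,C,D,B,d]
After op 7 (rotate(+2)): offset=3, physical=[d,A,C,D,B], logical=[D,B,d,A,C]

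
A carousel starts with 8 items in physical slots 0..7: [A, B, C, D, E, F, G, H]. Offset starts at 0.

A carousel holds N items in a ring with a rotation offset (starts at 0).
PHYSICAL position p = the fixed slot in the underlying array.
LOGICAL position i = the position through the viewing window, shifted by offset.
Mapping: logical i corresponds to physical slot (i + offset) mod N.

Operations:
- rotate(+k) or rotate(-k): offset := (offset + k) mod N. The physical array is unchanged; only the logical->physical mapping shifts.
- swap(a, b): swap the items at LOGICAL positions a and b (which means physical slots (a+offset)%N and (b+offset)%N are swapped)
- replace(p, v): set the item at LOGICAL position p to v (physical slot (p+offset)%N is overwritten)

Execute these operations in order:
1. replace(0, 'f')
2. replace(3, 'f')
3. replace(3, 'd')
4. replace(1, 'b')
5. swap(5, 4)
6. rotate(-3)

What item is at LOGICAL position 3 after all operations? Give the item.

After op 1 (replace(0, 'f')): offset=0, physical=[f,B,C,D,E,F,G,H], logical=[f,B,C,D,E,F,G,H]
After op 2 (replace(3, 'f')): offset=0, physical=[f,B,C,f,E,F,G,H], logical=[f,B,C,f,E,F,G,H]
After op 3 (replace(3, 'd')): offset=0, physical=[f,B,C,d,E,F,G,H], logical=[f,B,C,d,E,F,G,H]
After op 4 (replace(1, 'b')): offset=0, physical=[f,b,C,d,E,F,G,H], logical=[f,b,C,d,E,F,G,H]
After op 5 (swap(5, 4)): offset=0, physical=[f,b,C,d,F,E,G,H], logical=[f,b,C,d,F,E,G,H]
After op 6 (rotate(-3)): offset=5, physical=[f,b,C,d,F,E,G,H], logical=[E,G,H,f,b,C,d,F]

Answer: f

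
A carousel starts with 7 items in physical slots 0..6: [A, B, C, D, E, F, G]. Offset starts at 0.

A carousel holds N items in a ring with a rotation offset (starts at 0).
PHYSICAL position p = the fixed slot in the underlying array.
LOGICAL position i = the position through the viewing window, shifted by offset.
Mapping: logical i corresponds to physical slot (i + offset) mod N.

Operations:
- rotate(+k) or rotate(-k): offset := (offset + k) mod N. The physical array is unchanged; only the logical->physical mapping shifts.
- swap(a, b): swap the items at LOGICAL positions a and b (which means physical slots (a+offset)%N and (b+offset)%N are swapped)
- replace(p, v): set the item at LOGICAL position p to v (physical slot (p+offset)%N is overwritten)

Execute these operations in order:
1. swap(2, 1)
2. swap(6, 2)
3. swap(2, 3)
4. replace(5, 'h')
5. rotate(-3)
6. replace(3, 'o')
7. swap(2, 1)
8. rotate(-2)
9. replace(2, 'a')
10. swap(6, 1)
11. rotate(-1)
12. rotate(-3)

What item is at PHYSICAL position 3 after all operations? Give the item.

After op 1 (swap(2, 1)): offset=0, physical=[A,C,B,D,E,F,G], logical=[A,C,B,D,E,F,G]
After op 2 (swap(6, 2)): offset=0, physical=[A,C,G,D,E,F,B], logical=[A,C,G,D,E,F,B]
After op 3 (swap(2, 3)): offset=0, physical=[A,C,D,G,E,F,B], logical=[A,C,D,G,E,F,B]
After op 4 (replace(5, 'h')): offset=0, physical=[A,C,D,G,E,h,B], logical=[A,C,D,G,E,h,B]
After op 5 (rotate(-3)): offset=4, physical=[A,C,D,G,E,h,B], logical=[E,h,B,A,C,D,G]
After op 6 (replace(3, 'o')): offset=4, physical=[o,C,D,G,E,h,B], logical=[E,h,B,o,C,D,G]
After op 7 (swap(2, 1)): offset=4, physical=[o,C,D,G,E,B,h], logical=[E,B,h,o,C,D,G]
After op 8 (rotate(-2)): offset=2, physical=[o,C,D,G,E,B,h], logical=[D,G,E,B,h,o,C]
After op 9 (replace(2, 'a')): offset=2, physical=[o,C,D,G,a,B,h], logical=[D,G,a,B,h,o,C]
After op 10 (swap(6, 1)): offset=2, physical=[o,G,D,C,a,B,h], logical=[D,C,a,B,h,o,G]
After op 11 (rotate(-1)): offset=1, physical=[o,G,D,C,a,B,h], logical=[G,D,C,a,B,h,o]
After op 12 (rotate(-3)): offset=5, physical=[o,G,D,C,a,B,h], logical=[B,h,o,G,D,C,a]

Answer: C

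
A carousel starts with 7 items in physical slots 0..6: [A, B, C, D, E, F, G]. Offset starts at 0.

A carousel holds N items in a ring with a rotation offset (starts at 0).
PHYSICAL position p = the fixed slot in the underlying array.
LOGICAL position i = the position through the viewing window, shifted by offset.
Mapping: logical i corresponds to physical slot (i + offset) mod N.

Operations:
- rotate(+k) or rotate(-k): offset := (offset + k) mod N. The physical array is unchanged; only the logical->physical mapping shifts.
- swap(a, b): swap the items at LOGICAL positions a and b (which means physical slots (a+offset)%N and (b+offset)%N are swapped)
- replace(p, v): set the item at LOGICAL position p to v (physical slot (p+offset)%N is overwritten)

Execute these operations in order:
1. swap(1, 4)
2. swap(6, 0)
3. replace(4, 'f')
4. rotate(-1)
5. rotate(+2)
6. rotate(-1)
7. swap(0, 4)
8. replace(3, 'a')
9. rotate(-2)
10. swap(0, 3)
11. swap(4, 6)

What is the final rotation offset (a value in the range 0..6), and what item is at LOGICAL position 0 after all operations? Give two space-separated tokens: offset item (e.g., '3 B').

After op 1 (swap(1, 4)): offset=0, physical=[A,E,C,D,B,F,G], logical=[A,E,C,D,B,F,G]
After op 2 (swap(6, 0)): offset=0, physical=[G,E,C,D,B,F,A], logical=[G,E,C,D,B,F,A]
After op 3 (replace(4, 'f')): offset=0, physical=[G,E,C,D,f,F,A], logical=[G,E,C,D,f,F,A]
After op 4 (rotate(-1)): offset=6, physical=[G,E,C,D,f,F,A], logical=[A,G,E,C,D,f,F]
After op 5 (rotate(+2)): offset=1, physical=[G,E,C,D,f,F,A], logical=[E,C,D,f,F,A,G]
After op 6 (rotate(-1)): offset=0, physical=[G,E,C,D,f,F,A], logical=[G,E,C,D,f,F,A]
After op 7 (swap(0, 4)): offset=0, physical=[f,E,C,D,G,F,A], logical=[f,E,C,D,G,F,A]
After op 8 (replace(3, 'a')): offset=0, physical=[f,E,C,a,G,F,A], logical=[f,E,C,a,G,F,A]
After op 9 (rotate(-2)): offset=5, physical=[f,E,C,a,G,F,A], logical=[F,A,f,E,C,a,G]
After op 10 (swap(0, 3)): offset=5, physical=[f,F,C,a,G,E,A], logical=[E,A,f,F,C,a,G]
After op 11 (swap(4, 6)): offset=5, physical=[f,F,G,a,C,E,A], logical=[E,A,f,F,G,a,C]

Answer: 5 E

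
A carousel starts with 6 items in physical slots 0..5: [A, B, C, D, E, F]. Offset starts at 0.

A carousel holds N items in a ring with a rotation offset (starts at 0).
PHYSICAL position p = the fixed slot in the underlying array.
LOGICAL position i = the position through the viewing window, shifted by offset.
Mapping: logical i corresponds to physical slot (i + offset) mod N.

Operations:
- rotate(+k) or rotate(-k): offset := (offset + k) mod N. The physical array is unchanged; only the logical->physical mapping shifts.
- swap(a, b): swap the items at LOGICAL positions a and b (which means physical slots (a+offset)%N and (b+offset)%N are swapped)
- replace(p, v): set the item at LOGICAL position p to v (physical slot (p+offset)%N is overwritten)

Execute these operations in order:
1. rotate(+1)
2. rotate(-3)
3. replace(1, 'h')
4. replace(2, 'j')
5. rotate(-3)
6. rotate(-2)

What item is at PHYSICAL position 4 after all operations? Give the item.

Answer: E

Derivation:
After op 1 (rotate(+1)): offset=1, physical=[A,B,C,D,E,F], logical=[B,C,D,E,F,A]
After op 2 (rotate(-3)): offset=4, physical=[A,B,C,D,E,F], logical=[E,F,A,B,C,D]
After op 3 (replace(1, 'h')): offset=4, physical=[A,B,C,D,E,h], logical=[E,h,A,B,C,D]
After op 4 (replace(2, 'j')): offset=4, physical=[j,B,C,D,E,h], logical=[E,h,j,B,C,D]
After op 5 (rotate(-3)): offset=1, physical=[j,B,C,D,E,h], logical=[B,C,D,E,h,j]
After op 6 (rotate(-2)): offset=5, physical=[j,B,C,D,E,h], logical=[h,j,B,C,D,E]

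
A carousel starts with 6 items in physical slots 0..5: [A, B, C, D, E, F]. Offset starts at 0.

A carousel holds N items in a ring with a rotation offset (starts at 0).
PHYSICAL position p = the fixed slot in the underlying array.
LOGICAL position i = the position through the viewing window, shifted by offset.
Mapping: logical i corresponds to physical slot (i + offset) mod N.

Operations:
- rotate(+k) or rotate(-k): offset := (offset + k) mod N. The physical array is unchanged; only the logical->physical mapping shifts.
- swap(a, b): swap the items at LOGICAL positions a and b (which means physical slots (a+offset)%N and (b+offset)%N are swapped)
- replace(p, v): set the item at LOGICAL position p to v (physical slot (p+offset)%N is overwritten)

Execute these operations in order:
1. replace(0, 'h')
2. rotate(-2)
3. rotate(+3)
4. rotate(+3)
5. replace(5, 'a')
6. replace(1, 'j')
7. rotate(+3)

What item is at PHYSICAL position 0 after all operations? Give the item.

Answer: h

Derivation:
After op 1 (replace(0, 'h')): offset=0, physical=[h,B,C,D,E,F], logical=[h,B,C,D,E,F]
After op 2 (rotate(-2)): offset=4, physical=[h,B,C,D,E,F], logical=[E,F,h,B,C,D]
After op 3 (rotate(+3)): offset=1, physical=[h,B,C,D,E,F], logical=[B,C,D,E,F,h]
After op 4 (rotate(+3)): offset=4, physical=[h,B,C,D,E,F], logical=[E,F,h,B,C,D]
After op 5 (replace(5, 'a')): offset=4, physical=[h,B,C,a,E,F], logical=[E,F,h,B,C,a]
After op 6 (replace(1, 'j')): offset=4, physical=[h,B,C,a,E,j], logical=[E,j,h,B,C,a]
After op 7 (rotate(+3)): offset=1, physical=[h,B,C,a,E,j], logical=[B,C,a,E,j,h]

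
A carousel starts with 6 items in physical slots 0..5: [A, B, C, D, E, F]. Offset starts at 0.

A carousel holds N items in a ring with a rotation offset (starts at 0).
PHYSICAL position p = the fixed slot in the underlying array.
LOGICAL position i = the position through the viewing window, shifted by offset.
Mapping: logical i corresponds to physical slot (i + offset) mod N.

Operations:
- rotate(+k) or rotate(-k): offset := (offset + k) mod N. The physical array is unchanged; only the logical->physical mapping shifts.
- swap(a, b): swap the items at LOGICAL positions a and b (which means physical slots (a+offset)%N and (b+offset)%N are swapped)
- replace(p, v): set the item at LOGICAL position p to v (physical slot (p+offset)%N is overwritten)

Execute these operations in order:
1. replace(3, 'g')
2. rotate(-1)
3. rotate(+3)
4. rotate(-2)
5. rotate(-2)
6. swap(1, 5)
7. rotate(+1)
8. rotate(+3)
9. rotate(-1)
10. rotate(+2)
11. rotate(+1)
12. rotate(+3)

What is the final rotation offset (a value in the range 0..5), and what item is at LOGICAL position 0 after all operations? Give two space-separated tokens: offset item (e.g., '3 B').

Answer: 1 B

Derivation:
After op 1 (replace(3, 'g')): offset=0, physical=[A,B,C,g,E,F], logical=[A,B,C,g,E,F]
After op 2 (rotate(-1)): offset=5, physical=[A,B,C,g,E,F], logical=[F,A,B,C,g,E]
After op 3 (rotate(+3)): offset=2, physical=[A,B,C,g,E,F], logical=[C,g,E,F,A,B]
After op 4 (rotate(-2)): offset=0, physical=[A,B,C,g,E,F], logical=[A,B,C,g,E,F]
After op 5 (rotate(-2)): offset=4, physical=[A,B,C,g,E,F], logical=[E,F,A,B,C,g]
After op 6 (swap(1, 5)): offset=4, physical=[A,B,C,F,E,g], logical=[E,g,A,B,C,F]
After op 7 (rotate(+1)): offset=5, physical=[A,B,C,F,E,g], logical=[g,A,B,C,F,E]
After op 8 (rotate(+3)): offset=2, physical=[A,B,C,F,E,g], logical=[C,F,E,g,A,B]
After op 9 (rotate(-1)): offset=1, physical=[A,B,C,F,E,g], logical=[B,C,F,E,g,A]
After op 10 (rotate(+2)): offset=3, physical=[A,B,C,F,E,g], logical=[F,E,g,A,B,C]
After op 11 (rotate(+1)): offset=4, physical=[A,B,C,F,E,g], logical=[E,g,A,B,C,F]
After op 12 (rotate(+3)): offset=1, physical=[A,B,C,F,E,g], logical=[B,C,F,E,g,A]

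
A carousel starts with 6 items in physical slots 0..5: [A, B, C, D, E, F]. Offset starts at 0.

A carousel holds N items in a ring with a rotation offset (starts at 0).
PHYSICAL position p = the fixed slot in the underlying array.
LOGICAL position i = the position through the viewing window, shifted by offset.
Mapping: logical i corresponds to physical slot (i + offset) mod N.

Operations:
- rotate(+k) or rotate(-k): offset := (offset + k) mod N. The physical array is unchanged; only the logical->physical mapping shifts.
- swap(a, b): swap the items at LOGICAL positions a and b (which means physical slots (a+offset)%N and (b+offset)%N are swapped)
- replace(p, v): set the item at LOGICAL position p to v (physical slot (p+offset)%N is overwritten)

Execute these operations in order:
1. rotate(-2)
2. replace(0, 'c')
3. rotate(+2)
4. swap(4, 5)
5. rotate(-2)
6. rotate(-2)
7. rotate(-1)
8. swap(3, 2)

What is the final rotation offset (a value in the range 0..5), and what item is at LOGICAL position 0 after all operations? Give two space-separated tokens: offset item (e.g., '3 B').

After op 1 (rotate(-2)): offset=4, physical=[A,B,C,D,E,F], logical=[E,F,A,B,C,D]
After op 2 (replace(0, 'c')): offset=4, physical=[A,B,C,D,c,F], logical=[c,F,A,B,C,D]
After op 3 (rotate(+2)): offset=0, physical=[A,B,C,D,c,F], logical=[A,B,C,D,c,F]
After op 4 (swap(4, 5)): offset=0, physical=[A,B,C,D,F,c], logical=[A,B,C,D,F,c]
After op 5 (rotate(-2)): offset=4, physical=[A,B,C,D,F,c], logical=[F,c,A,B,C,D]
After op 6 (rotate(-2)): offset=2, physical=[A,B,C,D,F,c], logical=[C,D,F,c,A,B]
After op 7 (rotate(-1)): offset=1, physical=[A,B,C,D,F,c], logical=[B,C,D,F,c,A]
After op 8 (swap(3, 2)): offset=1, physical=[A,B,C,F,D,c], logical=[B,C,F,D,c,A]

Answer: 1 B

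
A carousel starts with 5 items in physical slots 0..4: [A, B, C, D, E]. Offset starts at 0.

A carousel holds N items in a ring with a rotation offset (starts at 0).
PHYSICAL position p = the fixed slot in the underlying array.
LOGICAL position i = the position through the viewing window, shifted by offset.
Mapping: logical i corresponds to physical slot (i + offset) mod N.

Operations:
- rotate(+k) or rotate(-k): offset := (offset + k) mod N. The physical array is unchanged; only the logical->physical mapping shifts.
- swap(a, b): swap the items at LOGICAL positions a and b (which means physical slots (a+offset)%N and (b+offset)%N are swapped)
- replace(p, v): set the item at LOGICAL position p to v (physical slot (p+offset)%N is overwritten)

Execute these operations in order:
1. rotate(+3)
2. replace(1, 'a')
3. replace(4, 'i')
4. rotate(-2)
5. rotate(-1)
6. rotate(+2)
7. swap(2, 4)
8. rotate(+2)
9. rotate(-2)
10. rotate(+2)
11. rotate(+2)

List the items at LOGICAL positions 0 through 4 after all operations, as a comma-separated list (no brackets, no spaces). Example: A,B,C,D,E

After op 1 (rotate(+3)): offset=3, physical=[A,B,C,D,E], logical=[D,E,A,B,C]
After op 2 (replace(1, 'a')): offset=3, physical=[A,B,C,D,a], logical=[D,a,A,B,C]
After op 3 (replace(4, 'i')): offset=3, physical=[A,B,i,D,a], logical=[D,a,A,B,i]
After op 4 (rotate(-2)): offset=1, physical=[A,B,i,D,a], logical=[B,i,D,a,A]
After op 5 (rotate(-1)): offset=0, physical=[A,B,i,D,a], logical=[A,B,i,D,a]
After op 6 (rotate(+2)): offset=2, physical=[A,B,i,D,a], logical=[i,D,a,A,B]
After op 7 (swap(2, 4)): offset=2, physical=[A,a,i,D,B], logical=[i,D,B,A,a]
After op 8 (rotate(+2)): offset=4, physical=[A,a,i,D,B], logical=[B,A,a,i,D]
After op 9 (rotate(-2)): offset=2, physical=[A,a,i,D,B], logical=[i,D,B,A,a]
After op 10 (rotate(+2)): offset=4, physical=[A,a,i,D,B], logical=[B,A,a,i,D]
After op 11 (rotate(+2)): offset=1, physical=[A,a,i,D,B], logical=[a,i,D,B,A]

Answer: a,i,D,B,A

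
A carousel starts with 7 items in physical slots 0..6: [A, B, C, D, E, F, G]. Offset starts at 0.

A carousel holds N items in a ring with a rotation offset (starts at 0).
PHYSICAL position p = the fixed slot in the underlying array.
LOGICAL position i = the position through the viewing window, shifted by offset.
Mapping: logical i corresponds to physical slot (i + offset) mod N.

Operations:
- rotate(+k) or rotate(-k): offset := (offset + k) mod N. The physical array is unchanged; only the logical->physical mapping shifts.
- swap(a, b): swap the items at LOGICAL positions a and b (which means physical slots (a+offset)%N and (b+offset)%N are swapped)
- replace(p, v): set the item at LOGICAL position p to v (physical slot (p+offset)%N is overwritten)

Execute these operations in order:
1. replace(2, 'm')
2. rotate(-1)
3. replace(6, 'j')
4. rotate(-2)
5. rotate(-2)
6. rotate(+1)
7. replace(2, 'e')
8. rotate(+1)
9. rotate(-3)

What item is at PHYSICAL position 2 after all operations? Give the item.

After op 1 (replace(2, 'm')): offset=0, physical=[A,B,m,D,E,F,G], logical=[A,B,m,D,E,F,G]
After op 2 (rotate(-1)): offset=6, physical=[A,B,m,D,E,F,G], logical=[G,A,B,m,D,E,F]
After op 3 (replace(6, 'j')): offset=6, physical=[A,B,m,D,E,j,G], logical=[G,A,B,m,D,E,j]
After op 4 (rotate(-2)): offset=4, physical=[A,B,m,D,E,j,G], logical=[E,j,G,A,B,m,D]
After op 5 (rotate(-2)): offset=2, physical=[A,B,m,D,E,j,G], logical=[m,D,E,j,G,A,B]
After op 6 (rotate(+1)): offset=3, physical=[A,B,m,D,E,j,G], logical=[D,E,j,G,A,B,m]
After op 7 (replace(2, 'e')): offset=3, physical=[A,B,m,D,E,e,G], logical=[D,E,e,G,A,B,m]
After op 8 (rotate(+1)): offset=4, physical=[A,B,m,D,E,e,G], logical=[E,e,G,A,B,m,D]
After op 9 (rotate(-3)): offset=1, physical=[A,B,m,D,E,e,G], logical=[B,m,D,E,e,G,A]

Answer: m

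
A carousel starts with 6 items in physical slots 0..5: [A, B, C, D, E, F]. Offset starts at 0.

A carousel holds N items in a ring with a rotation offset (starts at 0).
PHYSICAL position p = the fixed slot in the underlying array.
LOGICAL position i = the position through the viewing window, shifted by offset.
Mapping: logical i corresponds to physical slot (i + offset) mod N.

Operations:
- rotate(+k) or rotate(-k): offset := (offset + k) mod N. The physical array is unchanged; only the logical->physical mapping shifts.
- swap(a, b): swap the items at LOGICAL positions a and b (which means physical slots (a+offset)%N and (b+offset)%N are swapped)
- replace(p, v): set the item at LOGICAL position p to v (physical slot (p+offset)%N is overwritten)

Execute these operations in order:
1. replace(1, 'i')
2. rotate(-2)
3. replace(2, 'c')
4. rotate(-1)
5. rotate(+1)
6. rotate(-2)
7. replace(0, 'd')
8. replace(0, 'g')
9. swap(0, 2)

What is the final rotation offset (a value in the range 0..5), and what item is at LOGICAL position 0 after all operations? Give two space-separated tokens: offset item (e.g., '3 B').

After op 1 (replace(1, 'i')): offset=0, physical=[A,i,C,D,E,F], logical=[A,i,C,D,E,F]
After op 2 (rotate(-2)): offset=4, physical=[A,i,C,D,E,F], logical=[E,F,A,i,C,D]
After op 3 (replace(2, 'c')): offset=4, physical=[c,i,C,D,E,F], logical=[E,F,c,i,C,D]
After op 4 (rotate(-1)): offset=3, physical=[c,i,C,D,E,F], logical=[D,E,F,c,i,C]
After op 5 (rotate(+1)): offset=4, physical=[c,i,C,D,E,F], logical=[E,F,c,i,C,D]
After op 6 (rotate(-2)): offset=2, physical=[c,i,C,D,E,F], logical=[C,D,E,F,c,i]
After op 7 (replace(0, 'd')): offset=2, physical=[c,i,d,D,E,F], logical=[d,D,E,F,c,i]
After op 8 (replace(0, 'g')): offset=2, physical=[c,i,g,D,E,F], logical=[g,D,E,F,c,i]
After op 9 (swap(0, 2)): offset=2, physical=[c,i,E,D,g,F], logical=[E,D,g,F,c,i]

Answer: 2 E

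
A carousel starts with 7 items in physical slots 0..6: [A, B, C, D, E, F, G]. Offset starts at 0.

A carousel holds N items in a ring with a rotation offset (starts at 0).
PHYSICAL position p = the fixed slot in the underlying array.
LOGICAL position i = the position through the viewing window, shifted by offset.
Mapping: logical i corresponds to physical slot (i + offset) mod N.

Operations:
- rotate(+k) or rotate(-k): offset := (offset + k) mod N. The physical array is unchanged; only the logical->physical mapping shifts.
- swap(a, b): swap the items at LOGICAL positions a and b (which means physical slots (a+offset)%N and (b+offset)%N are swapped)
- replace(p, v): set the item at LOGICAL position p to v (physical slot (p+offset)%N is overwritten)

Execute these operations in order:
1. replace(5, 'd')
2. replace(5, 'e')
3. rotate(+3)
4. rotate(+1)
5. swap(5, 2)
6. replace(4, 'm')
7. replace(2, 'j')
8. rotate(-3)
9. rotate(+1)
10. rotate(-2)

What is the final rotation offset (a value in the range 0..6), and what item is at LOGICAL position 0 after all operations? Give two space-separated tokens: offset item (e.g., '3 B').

After op 1 (replace(5, 'd')): offset=0, physical=[A,B,C,D,E,d,G], logical=[A,B,C,D,E,d,G]
After op 2 (replace(5, 'e')): offset=0, physical=[A,B,C,D,E,e,G], logical=[A,B,C,D,E,e,G]
After op 3 (rotate(+3)): offset=3, physical=[A,B,C,D,E,e,G], logical=[D,E,e,G,A,B,C]
After op 4 (rotate(+1)): offset=4, physical=[A,B,C,D,E,e,G], logical=[E,e,G,A,B,C,D]
After op 5 (swap(5, 2)): offset=4, physical=[A,B,G,D,E,e,C], logical=[E,e,C,A,B,G,D]
After op 6 (replace(4, 'm')): offset=4, physical=[A,m,G,D,E,e,C], logical=[E,e,C,A,m,G,D]
After op 7 (replace(2, 'j')): offset=4, physical=[A,m,G,D,E,e,j], logical=[E,e,j,A,m,G,D]
After op 8 (rotate(-3)): offset=1, physical=[A,m,G,D,E,e,j], logical=[m,G,D,E,e,j,A]
After op 9 (rotate(+1)): offset=2, physical=[A,m,G,D,E,e,j], logical=[G,D,E,e,j,A,m]
After op 10 (rotate(-2)): offset=0, physical=[A,m,G,D,E,e,j], logical=[A,m,G,D,E,e,j]

Answer: 0 A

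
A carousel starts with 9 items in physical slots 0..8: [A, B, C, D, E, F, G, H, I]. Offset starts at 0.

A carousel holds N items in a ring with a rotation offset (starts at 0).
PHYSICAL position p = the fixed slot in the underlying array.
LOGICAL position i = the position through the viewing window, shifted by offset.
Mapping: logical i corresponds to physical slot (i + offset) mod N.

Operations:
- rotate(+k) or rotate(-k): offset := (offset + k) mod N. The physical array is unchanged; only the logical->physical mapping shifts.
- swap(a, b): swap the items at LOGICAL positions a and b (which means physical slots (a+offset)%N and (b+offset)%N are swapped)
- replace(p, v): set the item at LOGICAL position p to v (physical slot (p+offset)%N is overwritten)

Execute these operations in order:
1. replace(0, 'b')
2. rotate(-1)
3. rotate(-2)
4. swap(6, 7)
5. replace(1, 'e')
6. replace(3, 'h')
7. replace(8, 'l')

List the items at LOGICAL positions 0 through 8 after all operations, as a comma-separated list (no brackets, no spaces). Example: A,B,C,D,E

After op 1 (replace(0, 'b')): offset=0, physical=[b,B,C,D,E,F,G,H,I], logical=[b,B,C,D,E,F,G,H,I]
After op 2 (rotate(-1)): offset=8, physical=[b,B,C,D,E,F,G,H,I], logical=[I,b,B,C,D,E,F,G,H]
After op 3 (rotate(-2)): offset=6, physical=[b,B,C,D,E,F,G,H,I], logical=[G,H,I,b,B,C,D,E,F]
After op 4 (swap(6, 7)): offset=6, physical=[b,B,C,E,D,F,G,H,I], logical=[G,H,I,b,B,C,E,D,F]
After op 5 (replace(1, 'e')): offset=6, physical=[b,B,C,E,D,F,G,e,I], logical=[G,e,I,b,B,C,E,D,F]
After op 6 (replace(3, 'h')): offset=6, physical=[h,B,C,E,D,F,G,e,I], logical=[G,e,I,h,B,C,E,D,F]
After op 7 (replace(8, 'l')): offset=6, physical=[h,B,C,E,D,l,G,e,I], logical=[G,e,I,h,B,C,E,D,l]

Answer: G,e,I,h,B,C,E,D,l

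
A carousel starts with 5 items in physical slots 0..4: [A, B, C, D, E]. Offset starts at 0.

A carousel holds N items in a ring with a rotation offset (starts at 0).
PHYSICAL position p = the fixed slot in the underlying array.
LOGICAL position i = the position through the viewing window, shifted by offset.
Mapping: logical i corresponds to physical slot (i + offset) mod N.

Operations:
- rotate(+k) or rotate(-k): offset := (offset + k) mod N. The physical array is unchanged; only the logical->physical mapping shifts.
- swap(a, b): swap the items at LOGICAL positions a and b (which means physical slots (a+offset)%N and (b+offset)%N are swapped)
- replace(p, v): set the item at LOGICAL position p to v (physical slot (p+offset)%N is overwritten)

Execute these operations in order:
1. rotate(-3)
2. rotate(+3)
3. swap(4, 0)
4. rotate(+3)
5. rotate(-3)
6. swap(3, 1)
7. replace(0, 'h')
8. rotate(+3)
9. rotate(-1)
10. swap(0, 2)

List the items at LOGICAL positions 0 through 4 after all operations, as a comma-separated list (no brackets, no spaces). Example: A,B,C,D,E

Answer: A,B,C,h,D

Derivation:
After op 1 (rotate(-3)): offset=2, physical=[A,B,C,D,E], logical=[C,D,E,A,B]
After op 2 (rotate(+3)): offset=0, physical=[A,B,C,D,E], logical=[A,B,C,D,E]
After op 3 (swap(4, 0)): offset=0, physical=[E,B,C,D,A], logical=[E,B,C,D,A]
After op 4 (rotate(+3)): offset=3, physical=[E,B,C,D,A], logical=[D,A,E,B,C]
After op 5 (rotate(-3)): offset=0, physical=[E,B,C,D,A], logical=[E,B,C,D,A]
After op 6 (swap(3, 1)): offset=0, physical=[E,D,C,B,A], logical=[E,D,C,B,A]
After op 7 (replace(0, 'h')): offset=0, physical=[h,D,C,B,A], logical=[h,D,C,B,A]
After op 8 (rotate(+3)): offset=3, physical=[h,D,C,B,A], logical=[B,A,h,D,C]
After op 9 (rotate(-1)): offset=2, physical=[h,D,C,B,A], logical=[C,B,A,h,D]
After op 10 (swap(0, 2)): offset=2, physical=[h,D,A,B,C], logical=[A,B,C,h,D]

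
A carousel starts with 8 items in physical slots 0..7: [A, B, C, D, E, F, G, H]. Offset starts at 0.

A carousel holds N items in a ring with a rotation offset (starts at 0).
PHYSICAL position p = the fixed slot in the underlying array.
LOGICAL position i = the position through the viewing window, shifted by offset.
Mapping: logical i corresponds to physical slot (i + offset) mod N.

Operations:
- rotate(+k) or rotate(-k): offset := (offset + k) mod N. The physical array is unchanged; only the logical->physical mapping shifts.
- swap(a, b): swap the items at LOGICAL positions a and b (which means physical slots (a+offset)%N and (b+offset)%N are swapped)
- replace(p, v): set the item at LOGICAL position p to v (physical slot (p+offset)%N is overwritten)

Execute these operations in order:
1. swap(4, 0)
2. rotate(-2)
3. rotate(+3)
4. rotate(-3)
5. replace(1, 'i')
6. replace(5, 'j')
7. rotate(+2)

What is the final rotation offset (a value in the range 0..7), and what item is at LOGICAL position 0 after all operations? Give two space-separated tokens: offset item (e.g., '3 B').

Answer: 0 E

Derivation:
After op 1 (swap(4, 0)): offset=0, physical=[E,B,C,D,A,F,G,H], logical=[E,B,C,D,A,F,G,H]
After op 2 (rotate(-2)): offset=6, physical=[E,B,C,D,A,F,G,H], logical=[G,H,E,B,C,D,A,F]
After op 3 (rotate(+3)): offset=1, physical=[E,B,C,D,A,F,G,H], logical=[B,C,D,A,F,G,H,E]
After op 4 (rotate(-3)): offset=6, physical=[E,B,C,D,A,F,G,H], logical=[G,H,E,B,C,D,A,F]
After op 5 (replace(1, 'i')): offset=6, physical=[E,B,C,D,A,F,G,i], logical=[G,i,E,B,C,D,A,F]
After op 6 (replace(5, 'j')): offset=6, physical=[E,B,C,j,A,F,G,i], logical=[G,i,E,B,C,j,A,F]
After op 7 (rotate(+2)): offset=0, physical=[E,B,C,j,A,F,G,i], logical=[E,B,C,j,A,F,G,i]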